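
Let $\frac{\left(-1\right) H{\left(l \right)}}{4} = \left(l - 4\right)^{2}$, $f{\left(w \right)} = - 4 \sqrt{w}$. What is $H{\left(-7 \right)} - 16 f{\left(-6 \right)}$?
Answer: $-484 + 64 i \sqrt{6} \approx -484.0 + 156.77 i$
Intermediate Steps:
$H{\left(l \right)} = - 4 \left(-4 + l\right)^{2}$ ($H{\left(l \right)} = - 4 \left(l - 4\right)^{2} = - 4 \left(-4 + l\right)^{2}$)
$H{\left(-7 \right)} - 16 f{\left(-6 \right)} = - 4 \left(-4 - 7\right)^{2} - 16 \left(- 4 \sqrt{-6}\right) = - 4 \left(-11\right)^{2} - 16 \left(- 4 i \sqrt{6}\right) = \left(-4\right) 121 - 16 \left(- 4 i \sqrt{6}\right) = -484 + 64 i \sqrt{6}$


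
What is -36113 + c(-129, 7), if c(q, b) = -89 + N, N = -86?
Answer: -36288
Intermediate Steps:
c(q, b) = -175 (c(q, b) = -89 - 86 = -175)
-36113 + c(-129, 7) = -36113 - 175 = -36288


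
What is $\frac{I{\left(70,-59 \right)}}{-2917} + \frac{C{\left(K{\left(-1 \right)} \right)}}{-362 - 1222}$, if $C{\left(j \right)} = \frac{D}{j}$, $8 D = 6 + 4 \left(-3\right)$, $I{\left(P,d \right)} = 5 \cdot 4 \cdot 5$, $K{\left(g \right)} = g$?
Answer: $- \frac{214117}{6160704} \approx -0.034755$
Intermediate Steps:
$I{\left(P,d \right)} = 100$ ($I{\left(P,d \right)} = 20 \cdot 5 = 100$)
$D = - \frac{3}{4}$ ($D = \frac{6 + 4 \left(-3\right)}{8} = \frac{6 - 12}{8} = \frac{1}{8} \left(-6\right) = - \frac{3}{4} \approx -0.75$)
$C{\left(j \right)} = - \frac{3}{4 j}$
$\frac{I{\left(70,-59 \right)}}{-2917} + \frac{C{\left(K{\left(-1 \right)} \right)}}{-362 - 1222} = \frac{100}{-2917} + \frac{\left(- \frac{3}{4}\right) \frac{1}{-1}}{-362 - 1222} = 100 \left(- \frac{1}{2917}\right) + \frac{\left(- \frac{3}{4}\right) \left(-1\right)}{-1584} = - \frac{100}{2917} + \frac{3}{4} \left(- \frac{1}{1584}\right) = - \frac{100}{2917} - \frac{1}{2112} = - \frac{214117}{6160704}$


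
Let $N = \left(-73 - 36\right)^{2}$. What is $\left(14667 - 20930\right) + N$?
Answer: $5618$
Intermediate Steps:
$N = 11881$ ($N = \left(-109\right)^{2} = 11881$)
$\left(14667 - 20930\right) + N = \left(14667 - 20930\right) + 11881 = -6263 + 11881 = 5618$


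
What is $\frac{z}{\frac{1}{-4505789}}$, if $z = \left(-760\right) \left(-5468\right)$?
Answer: $-18724617231520$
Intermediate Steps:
$z = 4155680$
$\frac{z}{\frac{1}{-4505789}} = \frac{4155680}{\frac{1}{-4505789}} = \frac{4155680}{- \frac{1}{4505789}} = 4155680 \left(-4505789\right) = -18724617231520$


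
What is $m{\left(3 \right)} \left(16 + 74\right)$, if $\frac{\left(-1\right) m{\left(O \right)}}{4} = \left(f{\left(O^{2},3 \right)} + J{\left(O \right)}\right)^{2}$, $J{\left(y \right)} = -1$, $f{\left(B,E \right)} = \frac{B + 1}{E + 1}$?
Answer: $-810$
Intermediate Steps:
$f{\left(B,E \right)} = \frac{1 + B}{1 + E}$
$m{\left(O \right)} = - 4 \left(- \frac{3}{4} + \frac{O^{2}}{4}\right)^{2}$ ($m{\left(O \right)} = - 4 \left(\frac{1 + O^{2}}{1 + 3} - 1\right)^{2} = - 4 \left(\frac{1 + O^{2}}{4} - 1\right)^{2} = - 4 \left(\left(\frac{1}{4} + \frac{O^{2}}{4}\right) - 1\right)^{2} = - 4 \left(- \frac{3}{4} + \frac{O^{2}}{4}\right)^{2}$)
$m{\left(3 \right)} \left(16 + 74\right) = - \frac{\left(-3 + 3^{2}\right)^{2}}{4} \left(16 + 74\right) = - \frac{\left(-3 + 9\right)^{2}}{4} \cdot 90 = - \frac{6^{2}}{4} \cdot 90 = \left(- \frac{1}{4}\right) 36 \cdot 90 = \left(-9\right) 90 = -810$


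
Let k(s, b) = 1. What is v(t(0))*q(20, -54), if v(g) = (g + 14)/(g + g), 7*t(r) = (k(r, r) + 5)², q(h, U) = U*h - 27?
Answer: -8241/4 ≈ -2060.3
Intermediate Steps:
q(h, U) = -27 + U*h
t(r) = 36/7 (t(r) = (1 + 5)²/7 = (⅐)*6² = (⅐)*36 = 36/7)
v(g) = (14 + g)/(2*g) (v(g) = (14 + g)/((2*g)) = (14 + g)*(1/(2*g)) = (14 + g)/(2*g))
v(t(0))*q(20, -54) = ((14 + 36/7)/(2*(36/7)))*(-27 - 54*20) = ((½)*(7/36)*(134/7))*(-27 - 1080) = (67/36)*(-1107) = -8241/4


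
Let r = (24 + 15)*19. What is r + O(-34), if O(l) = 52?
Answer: 793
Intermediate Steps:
r = 741 (r = 39*19 = 741)
r + O(-34) = 741 + 52 = 793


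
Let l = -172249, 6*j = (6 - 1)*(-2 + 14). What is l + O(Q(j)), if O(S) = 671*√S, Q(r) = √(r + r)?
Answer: -172249 + 671*√2*5^(¼) ≈ -1.7083e+5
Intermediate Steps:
j = 10 (j = ((6 - 1)*(-2 + 14))/6 = (5*12)/6 = (⅙)*60 = 10)
Q(r) = √2*√r (Q(r) = √(2*r) = √2*√r)
l + O(Q(j)) = -172249 + 671*√(√2*√10) = -172249 + 671*√(2*√5) = -172249 + 671*(√2*5^(¼)) = -172249 + 671*√2*5^(¼)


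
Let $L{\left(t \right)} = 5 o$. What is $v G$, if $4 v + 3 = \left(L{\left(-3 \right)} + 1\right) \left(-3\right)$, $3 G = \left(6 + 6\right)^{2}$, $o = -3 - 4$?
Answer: $1188$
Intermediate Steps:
$o = -7$ ($o = -3 - 4 = -7$)
$G = 48$ ($G = \frac{\left(6 + 6\right)^{2}}{3} = \frac{12^{2}}{3} = \frac{1}{3} \cdot 144 = 48$)
$L{\left(t \right)} = -35$ ($L{\left(t \right)} = 5 \left(-7\right) = -35$)
$v = \frac{99}{4}$ ($v = - \frac{3}{4} + \frac{\left(-35 + 1\right) \left(-3\right)}{4} = - \frac{3}{4} + \frac{\left(-34\right) \left(-3\right)}{4} = - \frac{3}{4} + \frac{1}{4} \cdot 102 = - \frac{3}{4} + \frac{51}{2} = \frac{99}{4} \approx 24.75$)
$v G = \frac{99}{4} \cdot 48 = 1188$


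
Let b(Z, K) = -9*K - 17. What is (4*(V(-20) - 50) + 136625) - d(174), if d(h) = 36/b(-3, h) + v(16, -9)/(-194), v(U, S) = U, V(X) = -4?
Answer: 20945754515/153551 ≈ 1.3641e+5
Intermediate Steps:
b(Z, K) = -17 - 9*K
d(h) = -8/97 + 36/(-17 - 9*h) (d(h) = 36/(-17 - 9*h) + 16/(-194) = 36/(-17 - 9*h) + 16*(-1/194) = 36/(-17 - 9*h) - 8/97 = -8/97 + 36/(-17 - 9*h))
(4*(V(-20) - 50) + 136625) - d(174) = (4*(-4 - 50) + 136625) - 4*(-907 - 18*174)/(97*(17 + 9*174)) = (4*(-54) + 136625) - 4*(-907 - 3132)/(97*(17 + 1566)) = (-216 + 136625) - 4*(-4039)/(97*1583) = 136409 - 4*(-4039)/(97*1583) = 136409 - 1*(-16156/153551) = 136409 + 16156/153551 = 20945754515/153551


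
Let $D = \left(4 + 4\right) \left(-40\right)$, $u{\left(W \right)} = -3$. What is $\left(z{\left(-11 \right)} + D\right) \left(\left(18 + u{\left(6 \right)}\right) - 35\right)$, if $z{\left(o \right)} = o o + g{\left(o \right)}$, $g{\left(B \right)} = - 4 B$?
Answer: $3100$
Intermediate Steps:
$z{\left(o \right)} = o^{2} - 4 o$ ($z{\left(o \right)} = o o - 4 o = o^{2} - 4 o$)
$D = -320$ ($D = 8 \left(-40\right) = -320$)
$\left(z{\left(-11 \right)} + D\right) \left(\left(18 + u{\left(6 \right)}\right) - 35\right) = \left(- 11 \left(-4 - 11\right) - 320\right) \left(\left(18 - 3\right) - 35\right) = \left(\left(-11\right) \left(-15\right) - 320\right) \left(15 - 35\right) = \left(165 - 320\right) \left(-20\right) = \left(-155\right) \left(-20\right) = 3100$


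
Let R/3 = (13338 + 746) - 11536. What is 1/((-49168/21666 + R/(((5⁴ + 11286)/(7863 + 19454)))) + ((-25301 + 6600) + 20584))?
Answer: 129031863/2504725344289 ≈ 5.1515e-5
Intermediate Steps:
R = 7644 (R = 3*((13338 + 746) - 11536) = 3*(14084 - 11536) = 3*2548 = 7644)
1/((-49168/21666 + R/(((5⁴ + 11286)/(7863 + 19454)))) + ((-25301 + 6600) + 20584)) = 1/((-49168/21666 + 7644/(((5⁴ + 11286)/(7863 + 19454)))) + ((-25301 + 6600) + 20584)) = 1/((-49168*1/21666 + 7644/(((625 + 11286)/27317))) + (-18701 + 20584)) = 1/((-24584/10833 + 7644/((11911*(1/27317)))) + 1883) = 1/((-24584/10833 + 7644/(11911/27317)) + 1883) = 1/((-24584/10833 + 7644*(27317/11911)) + 1883) = 1/((-24584/10833 + 208811148/11911) + 1883) = 1/(2261758346260/129031863 + 1883) = 1/(2504725344289/129031863) = 129031863/2504725344289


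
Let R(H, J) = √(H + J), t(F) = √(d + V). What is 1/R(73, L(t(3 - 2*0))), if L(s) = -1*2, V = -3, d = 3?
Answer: √71/71 ≈ 0.11868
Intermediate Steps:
t(F) = 0 (t(F) = √(3 - 3) = √0 = 0)
L(s) = -2
1/R(73, L(t(3 - 2*0))) = 1/(√(73 - 2)) = 1/(√71) = √71/71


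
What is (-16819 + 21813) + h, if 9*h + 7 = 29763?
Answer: 74702/9 ≈ 8300.2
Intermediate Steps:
h = 29756/9 (h = -7/9 + (⅑)*29763 = -7/9 + 3307 = 29756/9 ≈ 3306.2)
(-16819 + 21813) + h = (-16819 + 21813) + 29756/9 = 4994 + 29756/9 = 74702/9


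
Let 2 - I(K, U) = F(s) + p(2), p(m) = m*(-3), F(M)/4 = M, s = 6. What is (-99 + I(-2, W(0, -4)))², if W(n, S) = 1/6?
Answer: 13225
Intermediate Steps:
F(M) = 4*M
p(m) = -3*m
W(n, S) = ⅙
I(K, U) = -16 (I(K, U) = 2 - (4*6 - 3*2) = 2 - (24 - 6) = 2 - 1*18 = 2 - 18 = -16)
(-99 + I(-2, W(0, -4)))² = (-99 - 16)² = (-115)² = 13225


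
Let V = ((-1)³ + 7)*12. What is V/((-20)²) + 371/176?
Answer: 10067/4400 ≈ 2.2880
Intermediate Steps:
V = 72 (V = (-1 + 7)*12 = 6*12 = 72)
V/((-20)²) + 371/176 = 72/((-20)²) + 371/176 = 72/400 + 371*(1/176) = 72*(1/400) + 371/176 = 9/50 + 371/176 = 10067/4400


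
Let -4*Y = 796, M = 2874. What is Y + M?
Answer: 2675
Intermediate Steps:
Y = -199 (Y = -1/4*796 = -199)
Y + M = -199 + 2874 = 2675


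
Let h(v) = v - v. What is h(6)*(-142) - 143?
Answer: -143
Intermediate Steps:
h(v) = 0
h(6)*(-142) - 143 = 0*(-142) - 143 = 0 - 143 = -143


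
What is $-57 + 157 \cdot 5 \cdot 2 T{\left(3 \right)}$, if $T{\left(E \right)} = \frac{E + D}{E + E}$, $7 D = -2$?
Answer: $\frac{13718}{21} \approx 653.24$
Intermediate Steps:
$D = - \frac{2}{7}$ ($D = \frac{1}{7} \left(-2\right) = - \frac{2}{7} \approx -0.28571$)
$T{\left(E \right)} = \frac{- \frac{2}{7} + E}{2 E}$ ($T{\left(E \right)} = \frac{E - \frac{2}{7}}{E + E} = \frac{- \frac{2}{7} + E}{2 E}$)
$-57 + 157 \cdot 5 \cdot 2 T{\left(3 \right)} = -57 + 157 \cdot 5 \cdot 2 \frac{-2 + 7 \cdot 3}{14 \cdot 3} = -57 + 157 \cdot 10 \cdot \frac{1}{14} \cdot \frac{1}{3} \left(-2 + 21\right) = -57 + 157 \cdot 10 \cdot \frac{1}{14} \cdot \frac{1}{3} \cdot 19 = -57 + 157 \cdot 10 \cdot \frac{19}{42} = -57 + 157 \cdot \frac{95}{21} = -57 + \frac{14915}{21} = \frac{13718}{21}$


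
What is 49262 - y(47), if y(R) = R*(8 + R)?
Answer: 46677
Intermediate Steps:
49262 - y(47) = 49262 - 47*(8 + 47) = 49262 - 47*55 = 49262 - 1*2585 = 49262 - 2585 = 46677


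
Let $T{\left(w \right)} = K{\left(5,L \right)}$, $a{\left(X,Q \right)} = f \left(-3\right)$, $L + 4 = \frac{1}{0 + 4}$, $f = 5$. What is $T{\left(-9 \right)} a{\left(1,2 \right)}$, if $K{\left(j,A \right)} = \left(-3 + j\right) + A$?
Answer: $\frac{105}{4} \approx 26.25$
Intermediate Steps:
$L = - \frac{15}{4}$ ($L = -4 + \frac{1}{0 + 4} = -4 + \frac{1}{4} = - \frac{15}{4} \approx -3.75$)
$a{\left(X,Q \right)} = -15$ ($a{\left(X,Q \right)} = 5 \left(-3\right) = -15$)
$K{\left(j,A \right)} = -3 + A + j$
$T{\left(w \right)} = - \frac{7}{4}$ ($T{\left(w \right)} = -3 - \frac{15}{4} + 5 = - \frac{7}{4}$)
$T{\left(-9 \right)} a{\left(1,2 \right)} = \left(- \frac{7}{4}\right) \left(-15\right) = \frac{105}{4}$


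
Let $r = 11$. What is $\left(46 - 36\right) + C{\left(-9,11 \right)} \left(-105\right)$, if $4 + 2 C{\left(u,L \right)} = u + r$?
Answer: $115$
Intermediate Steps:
$C{\left(u,L \right)} = \frac{7}{2} + \frac{u}{2}$ ($C{\left(u,L \right)} = -2 + \frac{u + 11}{2} = -2 + \frac{11 + u}{2} = -2 + \left(\frac{11}{2} + \frac{u}{2}\right) = \frac{7}{2} + \frac{u}{2}$)
$\left(46 - 36\right) + C{\left(-9,11 \right)} \left(-105\right) = \left(46 - 36\right) + \left(\frac{7}{2} + \frac{1}{2} \left(-9\right)\right) \left(-105\right) = 10 + \left(\frac{7}{2} - \frac{9}{2}\right) \left(-105\right) = 10 - -105 = 10 + 105 = 115$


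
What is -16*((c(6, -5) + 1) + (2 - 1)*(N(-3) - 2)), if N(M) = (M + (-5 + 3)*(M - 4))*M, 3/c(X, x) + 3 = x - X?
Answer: 3832/7 ≈ 547.43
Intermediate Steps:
c(X, x) = 3/(-3 + x - X) (c(X, x) = 3/(-3 + (x - X)) = 3/(-3 + x - X))
N(M) = M*(8 - M) (N(M) = (M - 2*(-4 + M))*M = (M + (8 - 2*M))*M = (8 - M)*M = M*(8 - M))
-16*((c(6, -5) + 1) + (2 - 1)*(N(-3) - 2)) = -16*((3/(-3 - 5 - 1*6) + 1) + (2 - 1)*(-3*(8 - 1*(-3)) - 2)) = -16*((3/(-3 - 5 - 6) + 1) + 1*(-3*(8 + 3) - 2)) = -16*((3/(-14) + 1) + 1*(-3*11 - 2)) = -16*((3*(-1/14) + 1) + 1*(-33 - 2)) = -16*((-3/14 + 1) + 1*(-35)) = -16*(11/14 - 35) = -16*(-479/14) = 3832/7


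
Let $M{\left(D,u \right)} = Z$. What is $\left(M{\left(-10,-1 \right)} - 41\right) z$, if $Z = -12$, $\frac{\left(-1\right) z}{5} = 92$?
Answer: $24380$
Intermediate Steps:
$z = -460$ ($z = \left(-5\right) 92 = -460$)
$M{\left(D,u \right)} = -12$
$\left(M{\left(-10,-1 \right)} - 41\right) z = \left(-12 - 41\right) \left(-460\right) = \left(-53\right) \left(-460\right) = 24380$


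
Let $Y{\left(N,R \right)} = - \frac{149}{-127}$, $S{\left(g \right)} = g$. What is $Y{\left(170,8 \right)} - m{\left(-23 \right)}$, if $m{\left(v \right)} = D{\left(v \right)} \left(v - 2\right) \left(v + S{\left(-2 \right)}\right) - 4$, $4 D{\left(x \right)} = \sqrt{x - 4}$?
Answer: $\frac{657}{127} - \frac{1875 i \sqrt{3}}{4} \approx 5.1732 - 811.9 i$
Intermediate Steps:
$D{\left(x \right)} = \frac{\sqrt{-4 + x}}{4}$ ($D{\left(x \right)} = \frac{\sqrt{x - 4}}{4} = \frac{\sqrt{-4 + x}}{4}$)
$Y{\left(N,R \right)} = \frac{149}{127}$ ($Y{\left(N,R \right)} = \left(-149\right) \left(- \frac{1}{127}\right) = \frac{149}{127}$)
$m{\left(v \right)} = -4 + \frac{\sqrt{-4 + v} \left(-2 + v\right)^{2}}{4}$ ($m{\left(v \right)} = \frac{\sqrt{-4 + v}}{4} \left(v - 2\right) \left(v - 2\right) - 4 = \frac{\sqrt{-4 + v}}{4} \left(-2 + v\right) \left(-2 + v\right) - 4 = \frac{\sqrt{-4 + v}}{4} \left(-2 + v\right)^{2} - 4 = \frac{\sqrt{-4 + v} \left(-2 + v\right)^{2}}{4} - 4 = -4 + \frac{\sqrt{-4 + v} \left(-2 + v\right)^{2}}{4}$)
$Y{\left(170,8 \right)} - m{\left(-23 \right)} = \frac{149}{127} - \left(-4 + \sqrt{-4 - 23} - - 23 \sqrt{-4 - 23} + \frac{\left(-23\right)^{2} \sqrt{-4 - 23}}{4}\right) = \frac{149}{127} - \left(-4 + \sqrt{-27} - - 23 \sqrt{-27} + \frac{1}{4} \cdot 529 \sqrt{-27}\right) = \frac{149}{127} - \left(-4 + 3 i \sqrt{3} - - 23 \cdot 3 i \sqrt{3} + \frac{1}{4} \cdot 529 \cdot 3 i \sqrt{3}\right) = \frac{149}{127} - \left(-4 + 3 i \sqrt{3} + 69 i \sqrt{3} + \frac{1587 i \sqrt{3}}{4}\right) = \frac{149}{127} - \left(-4 + \frac{1875 i \sqrt{3}}{4}\right) = \frac{149}{127} + \left(4 - \frac{1875 i \sqrt{3}}{4}\right) = \frac{657}{127} - \frac{1875 i \sqrt{3}}{4}$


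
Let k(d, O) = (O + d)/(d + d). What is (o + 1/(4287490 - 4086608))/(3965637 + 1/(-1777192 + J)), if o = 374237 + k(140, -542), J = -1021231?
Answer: 14726430160812793207/156050578555562383000 ≈ 0.094370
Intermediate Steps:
k(d, O) = (O + d)/(2*d) (k(d, O) = (O + d)/((2*d)) = (O + d)*(1/(2*d)) = (O + d)/(2*d))
o = 52392979/140 (o = 374237 + (½)*(-542 + 140)/140 = 374237 + (½)*(1/140)*(-402) = 374237 - 201/140 = 52392979/140 ≈ 3.7424e+5)
(o + 1/(4287490 - 4086608))/(3965637 + 1/(-1777192 + J)) = (52392979/140 + 1/(4287490 - 4086608))/(3965637 + 1/(-1777192 - 1021231)) = (52392979/140 + 1/200882)/(3965637 + 1/(-2798423)) = (52392979/140 + 1/200882)/(3965637 - 1/2798423) = 5262403203809/(14061740*(11097529790450/2798423)) = (5262403203809/14061740)*(2798423/11097529790450) = 14726430160812793207/156050578555562383000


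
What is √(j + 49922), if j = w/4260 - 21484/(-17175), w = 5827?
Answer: √11878043965031067/487770 ≈ 223.44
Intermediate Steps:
j = 12773371/4877700 (j = 5827/4260 - 21484/(-17175) = 5827*(1/4260) - 21484*(-1/17175) = 5827/4260 + 21484/17175 = 12773371/4877700 ≈ 2.6187)
√(j + 49922) = √(12773371/4877700 + 49922) = √(243517312771/4877700) = √11878043965031067/487770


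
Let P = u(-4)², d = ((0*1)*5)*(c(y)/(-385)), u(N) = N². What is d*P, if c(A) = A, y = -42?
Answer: 0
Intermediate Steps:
d = 0 (d = ((0*1)*5)*(-42/(-385)) = (0*5)*(-42*(-1/385)) = 0*(6/55) = 0)
P = 256 (P = ((-4)²)² = 16² = 256)
d*P = 0*256 = 0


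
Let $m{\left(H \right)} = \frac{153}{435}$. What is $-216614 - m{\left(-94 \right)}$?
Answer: $- \frac{31409081}{145} \approx -2.1661 \cdot 10^{5}$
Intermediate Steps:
$m{\left(H \right)} = \frac{51}{145}$ ($m{\left(H \right)} = 153 \cdot \frac{1}{435} = \frac{51}{145}$)
$-216614 - m{\left(-94 \right)} = -216614 - \frac{51}{145} = - \frac{31409081}{145}$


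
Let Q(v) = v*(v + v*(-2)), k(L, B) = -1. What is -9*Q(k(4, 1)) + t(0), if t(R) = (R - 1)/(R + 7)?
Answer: 62/7 ≈ 8.8571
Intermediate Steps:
t(R) = (-1 + R)/(7 + R)
Q(v) = -v² (Q(v) = v*(v - 2*v) = v*(-v) = -v²)
-9*Q(k(4, 1)) + t(0) = -(-9)*(-1)² + (-1 + 0)/(7 + 0) = -(-9) - 1/7 = -9*(-1) + (⅐)*(-1) = 9 - ⅐ = 62/7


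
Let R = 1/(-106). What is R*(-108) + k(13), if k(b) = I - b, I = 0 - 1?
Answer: -688/53 ≈ -12.981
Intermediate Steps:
I = -1
k(b) = -1 - b
R = -1/106 ≈ -0.0094340
R*(-108) + k(13) = -1/106*(-108) + (-1 - 1*13) = 54/53 + (-1 - 13) = 54/53 - 14 = -688/53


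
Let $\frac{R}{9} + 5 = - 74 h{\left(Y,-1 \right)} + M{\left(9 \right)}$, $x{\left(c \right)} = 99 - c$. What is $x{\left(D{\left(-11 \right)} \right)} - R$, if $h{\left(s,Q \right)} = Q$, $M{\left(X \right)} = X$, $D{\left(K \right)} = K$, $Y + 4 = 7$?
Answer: $-592$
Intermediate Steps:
$Y = 3$ ($Y = -4 + 7 = 3$)
$R = 702$ ($R = -45 + 9 \left(\left(-74\right) \left(-1\right) + 9\right) = -45 + 9 \left(74 + 9\right) = -45 + 9 \cdot 83 = -45 + 747 = 702$)
$x{\left(D{\left(-11 \right)} \right)} - R = \left(99 - -11\right) - 702 = \left(99 + 11\right) - 702 = 110 - 702 = -592$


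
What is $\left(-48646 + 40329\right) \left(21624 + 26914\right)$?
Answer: $-403690546$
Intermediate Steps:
$\left(-48646 + 40329\right) \left(21624 + 26914\right) = \left(-8317\right) 48538 = -403690546$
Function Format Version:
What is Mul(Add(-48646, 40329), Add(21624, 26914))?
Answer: -403690546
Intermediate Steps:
Mul(Add(-48646, 40329), Add(21624, 26914)) = Mul(-8317, 48538) = -403690546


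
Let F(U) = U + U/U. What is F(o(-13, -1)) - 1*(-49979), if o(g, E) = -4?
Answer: 49976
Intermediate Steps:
F(U) = 1 + U (F(U) = U + 1 = 1 + U)
F(o(-13, -1)) - 1*(-49979) = (1 - 4) - 1*(-49979) = -3 + 49979 = 49976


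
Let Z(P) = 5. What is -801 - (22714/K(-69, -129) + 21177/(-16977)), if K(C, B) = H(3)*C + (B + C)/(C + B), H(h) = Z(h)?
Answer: -714168337/973348 ≈ -733.72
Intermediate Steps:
H(h) = 5
K(C, B) = 1 + 5*C (K(C, B) = 5*C + (B + C)/(C + B) = 5*C + (B + C)/(B + C) = 5*C + 1 = 1 + 5*C)
-801 - (22714/K(-69, -129) + 21177/(-16977)) = -801 - (22714/(1 + 5*(-69)) + 21177/(-16977)) = -801 - (22714/(1 - 345) + 21177*(-1/16977)) = -801 - (22714/(-344) - 7059/5659) = -801 - (22714*(-1/344) - 7059/5659) = -801 - (-11357/172 - 7059/5659) = -801 - 1*(-65483411/973348) = -801 + 65483411/973348 = -714168337/973348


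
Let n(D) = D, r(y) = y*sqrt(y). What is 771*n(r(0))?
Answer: 0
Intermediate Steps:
r(y) = y**(3/2)
771*n(r(0)) = 771*0**(3/2) = 771*0 = 0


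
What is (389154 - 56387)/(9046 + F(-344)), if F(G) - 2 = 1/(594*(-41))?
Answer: 8104207518/220354991 ≈ 36.778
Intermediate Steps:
F(G) = 48707/24354 (F(G) = 2 + 1/(594*(-41)) = 2 + (1/594)*(-1/41) = 2 - 1/24354 = 48707/24354)
(389154 - 56387)/(9046 + F(-344)) = (389154 - 56387)/(9046 + 48707/24354) = 332767/(220354991/24354) = 332767*(24354/220354991) = 8104207518/220354991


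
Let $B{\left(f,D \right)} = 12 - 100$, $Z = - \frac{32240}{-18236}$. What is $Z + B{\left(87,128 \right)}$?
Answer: $- \frac{393132}{4559} \approx -86.232$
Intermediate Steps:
$Z = \frac{8060}{4559}$ ($Z = \left(-32240\right) \left(- \frac{1}{18236}\right) = \frac{8060}{4559} \approx 1.7679$)
$B{\left(f,D \right)} = -88$ ($B{\left(f,D \right)} = 12 - 100 = -88$)
$Z + B{\left(87,128 \right)} = \frac{8060}{4559} - 88 = - \frac{393132}{4559}$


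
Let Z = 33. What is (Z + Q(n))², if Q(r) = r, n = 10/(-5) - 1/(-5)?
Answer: 24336/25 ≈ 973.44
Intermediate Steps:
n = -9/5 (n = 10*(-⅕) - 1*(-⅕) = -2 + ⅕ = -9/5 ≈ -1.8000)
(Z + Q(n))² = (33 - 9/5)² = (156/5)² = 24336/25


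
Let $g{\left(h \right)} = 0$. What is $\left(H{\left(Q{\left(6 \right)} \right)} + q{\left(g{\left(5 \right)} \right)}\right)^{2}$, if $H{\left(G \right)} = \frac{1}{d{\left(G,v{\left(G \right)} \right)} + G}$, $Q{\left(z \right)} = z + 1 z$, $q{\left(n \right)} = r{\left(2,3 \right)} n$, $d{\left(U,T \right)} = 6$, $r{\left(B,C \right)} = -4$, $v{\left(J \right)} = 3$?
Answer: $\frac{1}{324} \approx 0.0030864$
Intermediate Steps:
$q{\left(n \right)} = - 4 n$
$Q{\left(z \right)} = 2 z$ ($Q{\left(z \right)} = z + z = 2 z$)
$H{\left(G \right)} = \frac{1}{6 + G}$
$\left(H{\left(Q{\left(6 \right)} \right)} + q{\left(g{\left(5 \right)} \right)}\right)^{2} = \left(\frac{1}{6 + 2 \cdot 6} - 0\right)^{2} = \left(\frac{1}{6 + 12} + 0\right)^{2} = \left(\frac{1}{18} + 0\right)^{2} = \left(\frac{1}{18}\right)^{2} = \frac{1}{324}$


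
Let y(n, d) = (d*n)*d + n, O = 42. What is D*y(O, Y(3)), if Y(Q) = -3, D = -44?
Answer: -18480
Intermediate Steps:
y(n, d) = n + n*d² (y(n, d) = n*d² + n = n + n*d²)
D*y(O, Y(3)) = -1848*(1 + (-3)²) = -1848*(1 + 9) = -1848*10 = -44*420 = -18480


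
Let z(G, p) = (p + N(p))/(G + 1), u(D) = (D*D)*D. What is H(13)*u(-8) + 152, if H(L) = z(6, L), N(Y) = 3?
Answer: -7128/7 ≈ -1018.3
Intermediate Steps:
u(D) = D**3 (u(D) = D**2*D = D**3)
z(G, p) = (3 + p)/(1 + G) (z(G, p) = (p + 3)/(G + 1) = (3 + p)/(1 + G))
H(L) = 3/7 + L/7 (H(L) = (3 + L)/(1 + 6) = (3 + L)/7 = 3/7 + L/7)
H(13)*u(-8) + 152 = (3/7 + (1/7)*13)*(-8)**3 + 152 = (3/7 + 13/7)*(-512) + 152 = (16/7)*(-512) + 152 = -8192/7 + 152 = -7128/7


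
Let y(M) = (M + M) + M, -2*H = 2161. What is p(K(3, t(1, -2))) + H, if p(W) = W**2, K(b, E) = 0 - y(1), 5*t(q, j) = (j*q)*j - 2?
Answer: -2143/2 ≈ -1071.5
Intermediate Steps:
t(q, j) = -2/5 + q*j**2/5 (t(q, j) = ((j*q)*j - 2)/5 = (q*j**2 - 2)/5 = (-2 + q*j**2)/5 = -2/5 + q*j**2/5)
H = -2161/2 (H = -1/2*2161 = -2161/2 ≈ -1080.5)
y(M) = 3*M (y(M) = 2*M + M = 3*M)
K(b, E) = -3 (K(b, E) = 0 - 3 = -3)
p(K(3, t(1, -2))) + H = (-3)**2 - 2161/2 = 9 - 2161/2 = -2143/2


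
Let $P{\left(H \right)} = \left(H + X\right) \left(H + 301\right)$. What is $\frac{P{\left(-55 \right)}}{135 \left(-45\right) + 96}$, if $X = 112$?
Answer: $- \frac{4674}{1993} \approx -2.3452$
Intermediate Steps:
$P{\left(H \right)} = \left(112 + H\right) \left(301 + H\right)$ ($P{\left(H \right)} = \left(H + 112\right) \left(H + 301\right) = \left(112 + H\right) \left(301 + H\right)$)
$\frac{P{\left(-55 \right)}}{135 \left(-45\right) + 96} = \frac{33712 + \left(-55\right)^{2} + 413 \left(-55\right)}{135 \left(-45\right) + 96} = \frac{33712 + 3025 - 22715}{-6075 + 96} = \frac{14022}{-5979} = 14022 \left(- \frac{1}{5979}\right) = - \frac{4674}{1993}$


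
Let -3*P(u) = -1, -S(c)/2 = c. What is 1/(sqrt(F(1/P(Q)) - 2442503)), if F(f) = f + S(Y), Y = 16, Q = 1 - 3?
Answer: -I*sqrt(610633)/1221266 ≈ -0.00063985*I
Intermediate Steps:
Q = -2
S(c) = -2*c
P(u) = 1/3 (P(u) = -1/3*(-1) = 1/3)
F(f) = -32 + f (F(f) = f - 2*16 = f - 32 = -32 + f)
1/(sqrt(F(1/P(Q)) - 2442503)) = 1/(sqrt((-32 + 1/(1/3)) - 2442503)) = 1/(sqrt((-32 + 3) - 2442503)) = 1/(sqrt(-29 - 2442503)) = 1/(sqrt(-2442532)) = 1/(2*I*sqrt(610633)) = -I*sqrt(610633)/1221266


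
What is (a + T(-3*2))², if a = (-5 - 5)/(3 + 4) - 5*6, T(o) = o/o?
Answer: 45369/49 ≈ 925.90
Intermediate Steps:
T(o) = 1
a = -220/7 (a = -10/7 - 30 = -220/7 ≈ -31.429)
(a + T(-3*2))² = (-220/7 + 1)² = (-213/7)² = 45369/49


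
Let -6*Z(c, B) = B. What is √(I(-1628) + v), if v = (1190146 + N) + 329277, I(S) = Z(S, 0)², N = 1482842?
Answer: 9*√37065 ≈ 1732.7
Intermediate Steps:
Z(c, B) = -B/6
I(S) = 0 (I(S) = (-⅙*0)² = 0² = 0)
v = 3002265 (v = (1190146 + 1482842) + 329277 = 2672988 + 329277 = 3002265)
√(I(-1628) + v) = √(0 + 3002265) = √3002265 = 9*√37065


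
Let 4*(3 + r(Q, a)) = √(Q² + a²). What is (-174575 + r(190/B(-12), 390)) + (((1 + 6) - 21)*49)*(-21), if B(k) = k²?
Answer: -160172 + 5*√31539817/288 ≈ -1.6007e+5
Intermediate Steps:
r(Q, a) = -3 + √(Q² + a²)/4
(-174575 + r(190/B(-12), 390)) + (((1 + 6) - 21)*49)*(-21) = (-174575 + (-3 + √((190/((-12)²))² + 390²)/4)) + (((1 + 6) - 21)*49)*(-21) = (-174575 + (-3 + √((190/144)² + 152100)/4)) + ((7 - 21)*49)*(-21) = (-174575 + (-3 + √((190*(1/144))² + 152100)/4)) - 14*49*(-21) = (-174575 + (-3 + √((95/72)² + 152100)/4)) - 686*(-21) = (-174575 + (-3 + √(9025/5184 + 152100)/4)) + 14406 = (-174575 + (-3 + √(788495425/5184)/4)) + 14406 = (-174575 + (-3 + (5*√31539817/72)/4)) + 14406 = (-174575 + (-3 + 5*√31539817/288)) + 14406 = (-174578 + 5*√31539817/288) + 14406 = -160172 + 5*√31539817/288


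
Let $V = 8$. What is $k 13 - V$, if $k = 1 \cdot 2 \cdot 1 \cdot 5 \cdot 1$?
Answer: $122$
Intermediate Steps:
$k = 10$ ($k = 1 \cdot 2 \cdot 5 \cdot 1 = 1 \cdot 10 \cdot 1 = 10 \cdot 1 = 10$)
$k 13 - V = 10 \cdot 13 - 8 = 130 - 8 = 122$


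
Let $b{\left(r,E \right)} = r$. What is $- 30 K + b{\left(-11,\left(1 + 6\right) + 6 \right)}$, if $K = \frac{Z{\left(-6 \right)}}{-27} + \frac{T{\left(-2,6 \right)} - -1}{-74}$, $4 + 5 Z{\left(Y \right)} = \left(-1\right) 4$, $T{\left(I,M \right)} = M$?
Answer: $- \frac{3310}{333} \approx -9.9399$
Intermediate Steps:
$Z{\left(Y \right)} = - \frac{8}{5}$ ($Z{\left(Y \right)} = - \frac{4}{5} + \frac{\left(-1\right) 4}{5} = - \frac{4}{5} + \frac{1}{5} \left(-4\right) = - \frac{4}{5} - \frac{4}{5} = - \frac{8}{5}$)
$K = - \frac{353}{9990}$ ($K = - \frac{8}{5 \left(-27\right)} + \frac{6 - -1}{-74} = \left(- \frac{8}{5}\right) \left(- \frac{1}{27}\right) + \left(6 + 1\right) \left(- \frac{1}{74}\right) = \frac{8}{135} + 7 \left(- \frac{1}{74}\right) = \frac{8}{135} - \frac{7}{74} = - \frac{353}{9990} \approx -0.035335$)
$- 30 K + b{\left(-11,\left(1 + 6\right) + 6 \right)} = \left(-30\right) \left(- \frac{353}{9990}\right) - 11 = \frac{353}{333} - 11 = - \frac{3310}{333}$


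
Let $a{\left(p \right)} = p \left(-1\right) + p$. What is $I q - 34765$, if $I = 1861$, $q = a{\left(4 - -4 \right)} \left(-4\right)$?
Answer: $-34765$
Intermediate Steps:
$a{\left(p \right)} = 0$ ($a{\left(p \right)} = - p + p = 0$)
$q = 0$ ($q = 0 \left(-4\right) = 0$)
$I q - 34765 = 1861 \cdot 0 - 34765 = 0 - 34765 = -34765$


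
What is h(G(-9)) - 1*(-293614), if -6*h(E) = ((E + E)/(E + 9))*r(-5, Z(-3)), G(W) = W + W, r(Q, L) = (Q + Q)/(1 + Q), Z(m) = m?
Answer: 880837/3 ≈ 2.9361e+5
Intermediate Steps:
r(Q, L) = 2*Q/(1 + Q) (r(Q, L) = (2*Q)/(1 + Q) = 2*Q/(1 + Q))
G(W) = 2*W
h(E) = -5*E/(6*(9 + E)) (h(E) = -(E + E)/(E + 9)*2*(-5)/(1 - 5)/6 = -(2*E)/(9 + E)*2*(-5)/(-4)/6 = -2*E/(9 + E)*2*(-5)*(-¼)/6 = -2*E/(9 + E)*5/(6*2) = -5*E/(6*(9 + E)))
h(G(-9)) - 1*(-293614) = -5*2*(-9)/(54 + 6*(2*(-9))) - 1*(-293614) = -5*(-18)/(54 + 6*(-18)) + 293614 = -5*(-18)/(54 - 108) + 293614 = -5*(-18)/(-54) + 293614 = -5*(-18)*(-1/54) + 293614 = -5/3 + 293614 = 880837/3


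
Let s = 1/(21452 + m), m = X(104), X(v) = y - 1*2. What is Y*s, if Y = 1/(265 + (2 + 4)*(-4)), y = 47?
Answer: 1/5180777 ≈ 1.9302e-7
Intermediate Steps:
X(v) = 45 (X(v) = 47 - 1*2 = 47 - 2 = 45)
m = 45
s = 1/21497 (s = 1/(21452 + 45) = 1/21497 ≈ 4.6518e-5)
Y = 1/241 (Y = 1/(265 + 6*(-4)) = 1/(265 - 24) = 1/241 ≈ 0.0041494)
Y*s = (1/241)*(1/21497) = 1/5180777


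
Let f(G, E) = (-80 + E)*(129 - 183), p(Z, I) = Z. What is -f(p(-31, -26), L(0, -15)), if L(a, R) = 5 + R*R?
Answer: 8100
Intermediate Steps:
L(a, R) = 5 + R²
f(G, E) = 4320 - 54*E (f(G, E) = (-80 + E)*(-54) = 4320 - 54*E)
-f(p(-31, -26), L(0, -15)) = -(4320 - 54*(5 + (-15)²)) = -(4320 - 54*(5 + 225)) = -(4320 - 54*230) = -(4320 - 12420) = -1*(-8100) = 8100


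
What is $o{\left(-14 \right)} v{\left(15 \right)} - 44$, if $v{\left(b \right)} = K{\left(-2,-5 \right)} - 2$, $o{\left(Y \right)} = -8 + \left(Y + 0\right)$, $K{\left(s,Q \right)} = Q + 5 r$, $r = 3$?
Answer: $-220$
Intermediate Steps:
$K{\left(s,Q \right)} = 15 + Q$ ($K{\left(s,Q \right)} = Q + 5 \cdot 3 = Q + 15 = 15 + Q$)
$o{\left(Y \right)} = -8 + Y$
$v{\left(b \right)} = 8$ ($v{\left(b \right)} = \left(15 - 5\right) - 2 = 10 - 2 = 8$)
$o{\left(-14 \right)} v{\left(15 \right)} - 44 = \left(-8 - 14\right) 8 - 44 = \left(-22\right) 8 - 44 = -176 - 44 = -220$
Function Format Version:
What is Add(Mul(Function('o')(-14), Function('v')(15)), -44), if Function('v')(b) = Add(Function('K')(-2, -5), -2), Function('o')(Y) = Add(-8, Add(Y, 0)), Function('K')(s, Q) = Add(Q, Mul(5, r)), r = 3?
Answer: -220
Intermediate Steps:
Function('K')(s, Q) = Add(15, Q) (Function('K')(s, Q) = Add(Q, Mul(5, 3)) = Add(Q, 15) = Add(15, Q))
Function('o')(Y) = Add(-8, Y)
Function('v')(b) = 8 (Function('v')(b) = Add(Add(15, -5), -2) = Add(10, -2) = 8)
Add(Mul(Function('o')(-14), Function('v')(15)), -44) = Add(Mul(Add(-8, -14), 8), -44) = Add(Mul(-22, 8), -44) = Add(-176, -44) = -220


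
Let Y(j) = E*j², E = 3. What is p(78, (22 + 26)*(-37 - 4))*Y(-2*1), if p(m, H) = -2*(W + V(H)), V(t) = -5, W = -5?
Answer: 240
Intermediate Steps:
p(m, H) = 20 (p(m, H) = -2*(-5 - 5) = -2*(-10) = 20)
Y(j) = 3*j²
p(78, (22 + 26)*(-37 - 4))*Y(-2*1) = 20*(3*(-2*1)²) = 20*(3*(-2)²) = 20*(3*4) = 20*12 = 240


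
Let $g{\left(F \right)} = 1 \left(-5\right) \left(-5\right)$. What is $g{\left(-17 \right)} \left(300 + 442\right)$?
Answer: $18550$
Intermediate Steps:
$g{\left(F \right)} = 25$ ($g{\left(F \right)} = \left(-5\right) \left(-5\right) = 25$)
$g{\left(-17 \right)} \left(300 + 442\right) = 25 \left(300 + 442\right) = 25 \cdot 742 = 18550$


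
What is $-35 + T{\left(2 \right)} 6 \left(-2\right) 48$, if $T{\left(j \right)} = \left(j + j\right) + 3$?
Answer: $-4067$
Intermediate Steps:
$T{\left(j \right)} = 3 + 2 j$ ($T{\left(j \right)} = 2 j + 3 = 3 + 2 j$)
$-35 + T{\left(2 \right)} 6 \left(-2\right) 48 = -35 + \left(3 + 2 \cdot 2\right) 6 \left(-2\right) 48 = -35 + \left(3 + 4\right) 6 \left(-2\right) 48 = -35 + 7 \cdot 6 \left(-2\right) 48 = -35 + 42 \left(-2\right) 48 = -35 - 4032 = -4067$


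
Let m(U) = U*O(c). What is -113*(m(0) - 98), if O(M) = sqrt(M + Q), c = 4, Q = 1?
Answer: 11074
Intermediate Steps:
O(M) = sqrt(1 + M) (O(M) = sqrt(M + 1) = sqrt(1 + M))
m(U) = U*sqrt(5) (m(U) = U*sqrt(1 + 4) = U*sqrt(5))
-113*(m(0) - 98) = -113*(0*sqrt(5) - 98) = -113*(0 - 98) = -113*(-98) = 11074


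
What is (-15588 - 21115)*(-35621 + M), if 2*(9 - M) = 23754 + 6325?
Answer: 3718124009/2 ≈ 1.8591e+9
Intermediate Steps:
M = -30061/2 (M = 9 - (23754 + 6325)/2 = 9 - 1/2*30079 = 9 - 30079/2 = -30061/2 ≈ -15031.)
(-15588 - 21115)*(-35621 + M) = (-15588 - 21115)*(-35621 - 30061/2) = -36703*(-101303/2) = 3718124009/2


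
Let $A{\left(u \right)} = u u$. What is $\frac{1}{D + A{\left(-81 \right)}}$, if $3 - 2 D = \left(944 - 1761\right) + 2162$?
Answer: $\frac{1}{5890} \approx 0.00016978$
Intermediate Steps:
$A{\left(u \right)} = u^{2}$
$D = -671$ ($D = \frac{3}{2} - \frac{\left(944 - 1761\right) + 2162}{2} = \frac{3}{2} - \frac{-817 + 2162}{2} = \frac{3}{2} - \frac{1345}{2} = -671$)
$\frac{1}{D + A{\left(-81 \right)}} = \frac{1}{-671 + \left(-81\right)^{2}} = \frac{1}{-671 + 6561} = \frac{1}{5890}$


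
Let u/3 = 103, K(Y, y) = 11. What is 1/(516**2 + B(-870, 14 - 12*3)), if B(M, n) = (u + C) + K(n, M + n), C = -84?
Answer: 1/266492 ≈ 3.7525e-6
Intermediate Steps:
u = 309 (u = 3*103 = 309)
B(M, n) = 236 (B(M, n) = (309 - 84) + 11 = 225 + 11 = 236)
1/(516**2 + B(-870, 14 - 12*3)) = 1/(516**2 + 236) = 1/(266256 + 236) = 1/266492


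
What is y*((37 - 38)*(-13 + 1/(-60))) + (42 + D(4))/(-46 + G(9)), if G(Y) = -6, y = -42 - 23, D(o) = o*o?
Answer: -132163/156 ≈ -847.20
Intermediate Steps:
D(o) = o²
y = -65
y*((37 - 38)*(-13 + 1/(-60))) + (42 + D(4))/(-46 + G(9)) = -65*(37 - 38)*(-13 + 1/(-60)) + (42 + 4²)/(-46 - 6) = -(-65)*(-13 - 1/60) + (42 + 16)/(-52) = -(-65)*(-781)/60 + 58*(-1/52) = -65*781/60 - 29/26 = -10153/12 - 29/26 = -132163/156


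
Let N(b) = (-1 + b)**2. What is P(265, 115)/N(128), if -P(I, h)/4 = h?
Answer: -460/16129 ≈ -0.028520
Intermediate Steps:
P(I, h) = -4*h
P(265, 115)/N(128) = (-4*115)/((-1 + 128)**2) = -460/(127**2) = -460/16129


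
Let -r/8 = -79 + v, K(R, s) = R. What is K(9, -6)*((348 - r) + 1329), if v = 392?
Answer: 37629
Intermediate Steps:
r = -2504 (r = -8*(-79 + 392) = -8*313 = -2504)
K(9, -6)*((348 - r) + 1329) = 9*((348 - 1*(-2504)) + 1329) = 9*((348 + 2504) + 1329) = 9*(2852 + 1329) = 9*4181 = 37629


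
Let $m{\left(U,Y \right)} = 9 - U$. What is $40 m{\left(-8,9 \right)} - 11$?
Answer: $669$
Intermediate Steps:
$40 m{\left(-8,9 \right)} - 11 = 40 \left(9 - -8\right) - 11 = 40 \left(9 + 8\right) - 11 = 40 \cdot 17 - 11 = 680 - 11 = 669$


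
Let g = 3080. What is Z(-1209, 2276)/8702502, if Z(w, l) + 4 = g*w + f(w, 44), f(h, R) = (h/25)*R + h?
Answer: -93176521/217562550 ≈ -0.42827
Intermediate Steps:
f(h, R) = h + R*h/25 (f(h, R) = (h/25)*R + h = R*h/25 + h = h + R*h/25)
Z(w, l) = -4 + 77069*w/25 (Z(w, l) = -4 + (3080*w + w*(25 + 44)/25) = -4 + (3080*w + (1/25)*w*69) = -4 + (3080*w + 69*w/25) = -4 + 77069*w/25)
Z(-1209, 2276)/8702502 = (-4 + (77069/25)*(-1209))/8702502 = (-4 - 93176421/25)*(1/8702502) = -93176521/25*1/8702502 = -93176521/217562550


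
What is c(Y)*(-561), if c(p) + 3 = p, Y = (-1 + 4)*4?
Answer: -5049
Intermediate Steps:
Y = 12 (Y = 3*4 = 12)
c(p) = -3 + p
c(Y)*(-561) = (-3 + 12)*(-561) = 9*(-561) = -5049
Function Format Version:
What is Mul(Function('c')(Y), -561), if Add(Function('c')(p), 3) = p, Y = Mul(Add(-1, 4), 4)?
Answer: -5049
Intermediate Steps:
Y = 12 (Y = Mul(3, 4) = 12)
Function('c')(p) = Add(-3, p)
Mul(Function('c')(Y), -561) = Mul(Add(-3, 12), -561) = Mul(9, -561) = -5049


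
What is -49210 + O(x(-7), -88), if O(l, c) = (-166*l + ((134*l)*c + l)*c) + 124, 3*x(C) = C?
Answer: -2469784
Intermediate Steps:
x(C) = C/3
O(l, c) = 124 - 166*l + c*(l + 134*c*l) (O(l, c) = (-166*l + (134*c*l + l)*c) + 124 = (-166*l + (l + 134*c*l)*c) + 124 = (-166*l + c*(l + 134*c*l)) + 124 = 124 - 166*l + c*(l + 134*c*l))
-49210 + O(x(-7), -88) = -49210 + (124 - 166*(-7)/3 - 88*(-7)/3 + 134*((⅓)*(-7))*(-88)²) = -49210 + (124 - 166*(-7/3) - 88*(-7/3) + 134*(-7/3)*7744) = -49210 + (124 + 1162/3 + 616/3 - 7263872/3) = -49210 - 2420574 = -2469784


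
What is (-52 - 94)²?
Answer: 21316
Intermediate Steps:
(-52 - 94)² = (-146)² = 21316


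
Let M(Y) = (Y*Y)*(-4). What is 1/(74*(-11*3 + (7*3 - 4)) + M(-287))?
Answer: -1/330660 ≈ -3.0243e-6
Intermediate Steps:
M(Y) = -4*Y² (M(Y) = Y²*(-4) = -4*Y²)
1/(74*(-11*3 + (7*3 - 4)) + M(-287)) = 1/(74*(-11*3 + (7*3 - 4)) - 4*(-287)²) = 1/(74*(-33 + (21 - 4)) - 4*82369) = 1/(74*(-33 + 17) - 329476) = 1/(74*(-16) - 329476) = 1/(-1184 - 329476) = 1/(-330660) = -1/330660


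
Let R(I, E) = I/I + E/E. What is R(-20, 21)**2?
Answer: 4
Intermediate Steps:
R(I, E) = 2 (R(I, E) = 1 + 1 = 2)
R(-20, 21)**2 = 2**2 = 4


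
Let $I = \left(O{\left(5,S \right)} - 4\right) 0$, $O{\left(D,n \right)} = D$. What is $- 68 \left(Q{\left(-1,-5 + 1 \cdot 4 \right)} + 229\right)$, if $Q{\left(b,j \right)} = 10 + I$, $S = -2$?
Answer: $-16252$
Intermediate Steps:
$I = 0$ ($I = \left(5 - 4\right) 0 = 1 \cdot 0 = 0$)
$Q{\left(b,j \right)} = 10$ ($Q{\left(b,j \right)} = 10 + 0 = 10$)
$- 68 \left(Q{\left(-1,-5 + 1 \cdot 4 \right)} + 229\right) = - 68 \left(10 + 229\right) = \left(-68\right) 239 = -16252$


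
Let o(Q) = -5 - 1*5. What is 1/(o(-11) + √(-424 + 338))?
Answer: -5/93 - I*√86/186 ≈ -0.053763 - 0.049858*I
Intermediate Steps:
o(Q) = -10 (o(Q) = -5 - 5 = -10)
1/(o(-11) + √(-424 + 338)) = 1/(-10 + √(-424 + 338)) = 1/(-10 + √(-86)) = 1/(-10 + I*√86)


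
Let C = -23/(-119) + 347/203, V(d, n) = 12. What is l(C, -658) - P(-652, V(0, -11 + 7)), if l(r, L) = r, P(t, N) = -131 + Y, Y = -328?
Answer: 227225/493 ≈ 460.90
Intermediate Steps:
P(t, N) = -459 (P(t, N) = -131 - 328 = -459)
C = 938/493 (C = -23*(-1/119) + 347*(1/203) = 23/119 + 347/203 = 938/493 ≈ 1.9026)
l(C, -658) - P(-652, V(0, -11 + 7)) = 938/493 - 1*(-459) = 938/493 + 459 = 227225/493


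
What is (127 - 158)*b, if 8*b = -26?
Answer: 403/4 ≈ 100.75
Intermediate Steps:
b = -13/4 (b = (⅛)*(-26) = -13/4 ≈ -3.2500)
(127 - 158)*b = (127 - 158)*(-13/4) = -31*(-13/4) = 403/4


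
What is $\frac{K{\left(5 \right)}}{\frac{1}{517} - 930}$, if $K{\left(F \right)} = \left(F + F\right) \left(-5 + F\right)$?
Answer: $0$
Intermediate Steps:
$K{\left(F \right)} = 2 F \left(-5 + F\right)$
$\frac{K{\left(5 \right)}}{\frac{1}{517} - 930} = \frac{2 \cdot 5 \left(-5 + 5\right)}{\frac{1}{517} - 930} = \frac{2 \cdot 5 \cdot 0}{\frac{1}{517} - 930} = \frac{1}{- \frac{480809}{517}} \cdot 0 = \left(- \frac{517}{480809}\right) 0 = 0$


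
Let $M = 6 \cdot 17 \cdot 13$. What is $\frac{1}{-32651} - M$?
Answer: $- \frac{43295227}{32651} \approx -1326.0$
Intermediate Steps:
$M = 1326$ ($M = 102 \cdot 13 = 1326$)
$\frac{1}{-32651} - M = \frac{1}{-32651} - 1326 = - \frac{1}{32651} - 1326 = - \frac{43295227}{32651}$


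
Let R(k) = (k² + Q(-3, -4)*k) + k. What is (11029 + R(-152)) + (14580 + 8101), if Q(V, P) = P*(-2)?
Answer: 55446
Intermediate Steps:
Q(V, P) = -2*P
R(k) = k² + 9*k (R(k) = (k² + (-2*(-4))*k) + k = (k² + 8*k) + k = k² + 9*k)
(11029 + R(-152)) + (14580 + 8101) = (11029 - 152*(9 - 152)) + (14580 + 8101) = (11029 - 152*(-143)) + 22681 = (11029 + 21736) + 22681 = 32765 + 22681 = 55446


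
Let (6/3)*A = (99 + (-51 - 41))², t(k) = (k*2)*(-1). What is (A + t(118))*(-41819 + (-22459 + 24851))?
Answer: 16677621/2 ≈ 8.3388e+6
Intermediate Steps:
t(k) = -2*k (t(k) = (2*k)*(-1) = -2*k)
A = 49/2 (A = (99 + (-51 - 41))²/2 = (99 - 92)²/2 = (½)*7² = (½)*49 = 49/2 ≈ 24.500)
(A + t(118))*(-41819 + (-22459 + 24851)) = (49/2 - 2*118)*(-41819 + (-22459 + 24851)) = (49/2 - 236)*(-41819 + 2392) = -423/2*(-39427) = 16677621/2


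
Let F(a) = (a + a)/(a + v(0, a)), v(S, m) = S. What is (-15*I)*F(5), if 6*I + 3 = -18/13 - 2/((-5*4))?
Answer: 557/26 ≈ 21.423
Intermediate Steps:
F(a) = 2 (F(a) = (a + a)/(a + 0) = (2*a)/a = 2)
I = -557/780 (I = -1/2 + (-18/13 - 2/((-5*4)))/6 = -1/2 + (-18*1/13 - 2/(-20))/6 = -1/2 + (-18/13 - 2*(-1/20))/6 = -1/2 + (-18/13 + 1/10)/6 = -1/2 + (1/6)*(-167/130) = -1/2 - 167/780 = -557/780 ≈ -0.71410)
(-15*I)*F(5) = -15*(-557/780)*2 = (557/52)*2 = 557/26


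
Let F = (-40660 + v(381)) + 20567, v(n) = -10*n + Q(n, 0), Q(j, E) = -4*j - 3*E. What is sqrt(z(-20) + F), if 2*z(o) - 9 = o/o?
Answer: I*sqrt(25422) ≈ 159.44*I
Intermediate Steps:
z(o) = 5 (z(o) = 9/2 + (o/o)/2 = 9/2 + (1/2)*1 = 9/2 + 1/2 = 5)
v(n) = -14*n (v(n) = -10*n + (-4*n - 3*0) = -10*n + (-4*n + 0) = -10*n - 4*n = -14*n)
F = -25427 (F = (-40660 - 14*381) + 20567 = (-40660 - 5334) + 20567 = -45994 + 20567 = -25427)
sqrt(z(-20) + F) = sqrt(5 - 25427) = sqrt(-25422) = I*sqrt(25422)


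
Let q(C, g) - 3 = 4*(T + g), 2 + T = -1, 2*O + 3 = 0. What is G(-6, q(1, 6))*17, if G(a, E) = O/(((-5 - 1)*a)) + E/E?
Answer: 391/24 ≈ 16.292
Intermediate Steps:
O = -3/2 (O = -3/2 + (1/2)*0 = -3/2 + 0 = -3/2 ≈ -1.5000)
T = -3 (T = -2 - 1 = -3)
q(C, g) = -9 + 4*g (q(C, g) = 3 + 4*(-3 + g) = 3 + (-12 + 4*g) = -9 + 4*g)
G(a, E) = 1 + 1/(4*a) (G(a, E) = -3*1/(a*(-5 - 1))/2 + E/E = -3*(-1/(6*a))/2 + 1 = -(-1)/(4*a) + 1 = 1/(4*a) + 1 = 1 + 1/(4*a))
G(-6, q(1, 6))*17 = ((1/4 - 6)/(-6))*17 = -1/6*(-23/4)*17 = (23/24)*17 = 391/24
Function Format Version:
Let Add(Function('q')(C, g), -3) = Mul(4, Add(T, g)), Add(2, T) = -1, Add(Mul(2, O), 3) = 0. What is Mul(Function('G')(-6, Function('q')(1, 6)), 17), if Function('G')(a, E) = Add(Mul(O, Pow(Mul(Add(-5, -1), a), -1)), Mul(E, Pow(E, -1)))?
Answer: Rational(391, 24) ≈ 16.292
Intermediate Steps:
O = Rational(-3, 2) (O = Add(Rational(-3, 2), Mul(Rational(1, 2), 0)) = Add(Rational(-3, 2), 0) = Rational(-3, 2) ≈ -1.5000)
T = -3 (T = Add(-2, -1) = -3)
Function('q')(C, g) = Add(-9, Mul(4, g)) (Function('q')(C, g) = Add(3, Mul(4, Add(-3, g))) = Add(3, Add(-12, Mul(4, g))) = Add(-9, Mul(4, g)))
Function('G')(a, E) = Add(1, Mul(Rational(1, 4), Pow(a, -1))) (Function('G')(a, E) = Add(Mul(Rational(-3, 2), Pow(Mul(Add(-5, -1), a), -1)), Mul(E, Pow(E, -1))) = Add(Mul(Rational(-3, 2), Pow(Mul(-6, a), -1)), 1) = Add(Mul(Rational(-3, 2), Mul(Rational(-1, 6), Pow(a, -1))), 1) = Add(Mul(Rational(1, 4), Pow(a, -1)), 1) = Add(1, Mul(Rational(1, 4), Pow(a, -1))))
Mul(Function('G')(-6, Function('q')(1, 6)), 17) = Mul(Mul(Pow(-6, -1), Add(Rational(1, 4), -6)), 17) = Mul(Mul(Rational(-1, 6), Rational(-23, 4)), 17) = Mul(Rational(23, 24), 17) = Rational(391, 24)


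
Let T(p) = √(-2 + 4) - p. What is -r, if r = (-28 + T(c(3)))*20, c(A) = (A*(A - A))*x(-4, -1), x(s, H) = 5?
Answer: 560 - 20*√2 ≈ 531.72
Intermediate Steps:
c(A) = 0 (c(A) = (A*(A - A))*5 = (A*0)*5 = 0*5 = 0)
T(p) = √2 - p
r = -560 + 20*√2 (r = (-28 + (√2 - 1*0))*20 = (-28 + (√2 + 0))*20 = (-28 + √2)*20 = -560 + 20*√2 ≈ -531.72)
-r = -(-560 + 20*√2) = 560 - 20*√2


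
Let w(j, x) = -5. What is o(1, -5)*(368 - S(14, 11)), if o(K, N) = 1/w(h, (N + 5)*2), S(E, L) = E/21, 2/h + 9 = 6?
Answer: -1102/15 ≈ -73.467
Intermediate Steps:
h = -⅔ (h = 2/(-9 + 6) = 2/(-3) = 2*(-⅓) = -⅔ ≈ -0.66667)
S(E, L) = E/21 (S(E, L) = E*(1/21) = E/21)
o(K, N) = -⅕ (o(K, N) = 1/(-5) = -⅕)
o(1, -5)*(368 - S(14, 11)) = -(368 - 14/21)/5 = -(368 - 1*⅔)/5 = -(368 - ⅔)/5 = -⅕*1102/3 = -1102/15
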